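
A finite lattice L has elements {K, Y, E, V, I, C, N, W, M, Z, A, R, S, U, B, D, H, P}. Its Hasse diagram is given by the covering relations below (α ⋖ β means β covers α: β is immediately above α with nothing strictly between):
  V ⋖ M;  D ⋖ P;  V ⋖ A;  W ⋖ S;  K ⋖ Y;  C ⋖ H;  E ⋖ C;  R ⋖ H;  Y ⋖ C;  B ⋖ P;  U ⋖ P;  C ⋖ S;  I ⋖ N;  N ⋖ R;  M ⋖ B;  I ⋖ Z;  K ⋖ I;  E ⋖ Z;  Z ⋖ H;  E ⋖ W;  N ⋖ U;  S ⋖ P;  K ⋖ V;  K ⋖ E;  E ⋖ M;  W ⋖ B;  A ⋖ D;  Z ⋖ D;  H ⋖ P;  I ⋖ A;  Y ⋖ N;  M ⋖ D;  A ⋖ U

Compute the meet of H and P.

H

Common lower bounds of {H, P}: C, E, H, I, K, N, R, Y, Z.
The greatest among these is H.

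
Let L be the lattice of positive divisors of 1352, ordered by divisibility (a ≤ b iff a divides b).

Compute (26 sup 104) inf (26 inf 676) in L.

26 ∨ 104 = 104
26 ∧ 676 = 26
104 ∧ 26 = 26

26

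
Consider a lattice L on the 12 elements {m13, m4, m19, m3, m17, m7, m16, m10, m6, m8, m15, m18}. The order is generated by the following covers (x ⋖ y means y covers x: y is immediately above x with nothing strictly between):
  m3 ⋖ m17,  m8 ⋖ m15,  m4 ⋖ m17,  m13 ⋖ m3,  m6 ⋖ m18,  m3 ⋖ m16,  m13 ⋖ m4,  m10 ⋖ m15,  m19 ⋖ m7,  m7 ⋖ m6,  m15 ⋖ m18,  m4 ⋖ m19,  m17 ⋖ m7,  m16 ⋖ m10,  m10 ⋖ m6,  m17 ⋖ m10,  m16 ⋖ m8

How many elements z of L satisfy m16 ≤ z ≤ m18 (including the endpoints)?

The interval [m16, m18] = {m10, m15, m16, m18, m6, m8}, which has 6 elements.

6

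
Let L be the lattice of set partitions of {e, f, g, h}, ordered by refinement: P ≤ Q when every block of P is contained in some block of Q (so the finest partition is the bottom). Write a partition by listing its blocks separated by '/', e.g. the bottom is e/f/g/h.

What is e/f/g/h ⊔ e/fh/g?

The join of e/f/g/h and e/fh/g merges any blocks that overlap across the partitions, giving e/fh/g.

e/fh/g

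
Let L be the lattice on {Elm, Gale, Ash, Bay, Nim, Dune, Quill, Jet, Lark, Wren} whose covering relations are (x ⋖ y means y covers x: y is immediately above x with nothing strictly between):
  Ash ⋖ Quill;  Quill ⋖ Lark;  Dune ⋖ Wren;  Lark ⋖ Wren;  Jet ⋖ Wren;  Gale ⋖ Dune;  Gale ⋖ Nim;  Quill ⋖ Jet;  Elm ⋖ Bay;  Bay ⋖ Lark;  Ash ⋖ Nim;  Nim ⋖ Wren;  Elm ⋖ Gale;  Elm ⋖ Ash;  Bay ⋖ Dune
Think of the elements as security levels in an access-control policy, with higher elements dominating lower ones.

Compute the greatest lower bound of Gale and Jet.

Common lower bounds of {Gale, Jet}: Elm.
The greatest among these is Elm.

Elm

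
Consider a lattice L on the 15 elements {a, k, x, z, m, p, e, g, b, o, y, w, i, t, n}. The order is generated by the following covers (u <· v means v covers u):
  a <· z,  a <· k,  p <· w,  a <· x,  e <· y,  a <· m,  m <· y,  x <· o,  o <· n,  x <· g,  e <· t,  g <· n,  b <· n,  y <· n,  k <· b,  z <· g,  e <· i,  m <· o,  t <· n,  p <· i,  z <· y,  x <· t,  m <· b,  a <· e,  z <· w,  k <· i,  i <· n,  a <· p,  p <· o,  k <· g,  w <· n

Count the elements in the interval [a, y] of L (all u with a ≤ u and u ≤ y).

5

The interval [a, y] = {a, e, m, y, z}, which has 5 elements.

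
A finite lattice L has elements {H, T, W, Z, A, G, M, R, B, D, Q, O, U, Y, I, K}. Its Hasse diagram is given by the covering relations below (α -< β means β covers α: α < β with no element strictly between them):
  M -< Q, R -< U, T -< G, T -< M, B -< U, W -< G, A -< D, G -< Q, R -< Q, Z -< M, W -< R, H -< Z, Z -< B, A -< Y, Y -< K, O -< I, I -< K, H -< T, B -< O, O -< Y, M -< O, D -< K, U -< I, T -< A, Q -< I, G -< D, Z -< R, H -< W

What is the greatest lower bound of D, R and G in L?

W

Common lower bounds of {D, R, G}: H, W.
The greatest among these is W.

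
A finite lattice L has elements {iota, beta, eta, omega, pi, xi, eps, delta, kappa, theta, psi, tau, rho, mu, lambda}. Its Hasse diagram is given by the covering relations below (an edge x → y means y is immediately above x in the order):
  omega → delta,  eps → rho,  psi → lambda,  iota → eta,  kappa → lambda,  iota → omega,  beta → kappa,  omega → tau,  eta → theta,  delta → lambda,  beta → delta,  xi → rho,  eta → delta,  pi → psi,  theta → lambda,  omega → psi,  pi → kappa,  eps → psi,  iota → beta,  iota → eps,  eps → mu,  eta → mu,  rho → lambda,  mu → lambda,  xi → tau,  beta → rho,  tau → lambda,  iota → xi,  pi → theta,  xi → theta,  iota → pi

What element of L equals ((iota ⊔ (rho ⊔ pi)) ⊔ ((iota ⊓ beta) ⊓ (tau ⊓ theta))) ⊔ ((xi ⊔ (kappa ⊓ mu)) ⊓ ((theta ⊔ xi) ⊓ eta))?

lambda

rho ∨ pi = lambda
iota ∨ lambda = lambda
iota ∧ beta = iota
tau ∧ theta = xi
iota ∧ xi = iota
lambda ∨ iota = lambda
kappa ∧ mu = iota
xi ∨ iota = xi
theta ∨ xi = theta
theta ∧ eta = eta
xi ∧ eta = iota
lambda ∨ iota = lambda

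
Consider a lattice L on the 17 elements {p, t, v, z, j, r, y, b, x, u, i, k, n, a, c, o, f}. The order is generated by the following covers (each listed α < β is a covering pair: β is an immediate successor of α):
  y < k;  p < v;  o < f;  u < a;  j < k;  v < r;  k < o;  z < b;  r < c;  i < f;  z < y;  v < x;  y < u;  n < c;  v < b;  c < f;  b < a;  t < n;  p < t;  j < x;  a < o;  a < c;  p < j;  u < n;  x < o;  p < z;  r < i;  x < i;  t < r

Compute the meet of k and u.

Common lower bounds of {k, u}: p, y, z.
The greatest among these is y.

y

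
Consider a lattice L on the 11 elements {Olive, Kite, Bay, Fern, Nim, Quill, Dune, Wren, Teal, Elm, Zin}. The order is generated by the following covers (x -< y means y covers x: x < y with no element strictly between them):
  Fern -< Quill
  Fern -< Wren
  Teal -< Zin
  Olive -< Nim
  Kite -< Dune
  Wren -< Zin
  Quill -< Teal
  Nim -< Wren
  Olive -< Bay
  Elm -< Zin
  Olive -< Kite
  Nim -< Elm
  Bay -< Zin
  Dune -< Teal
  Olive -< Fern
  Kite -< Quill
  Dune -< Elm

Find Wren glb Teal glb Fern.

Fern

Common lower bounds of {Wren, Teal, Fern}: Fern, Olive.
The greatest among these is Fern.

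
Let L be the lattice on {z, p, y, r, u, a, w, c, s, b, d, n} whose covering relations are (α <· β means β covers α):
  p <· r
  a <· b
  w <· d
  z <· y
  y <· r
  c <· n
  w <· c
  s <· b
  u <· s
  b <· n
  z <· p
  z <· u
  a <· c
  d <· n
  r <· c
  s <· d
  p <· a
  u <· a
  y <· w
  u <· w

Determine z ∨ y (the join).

Common upper bounds of {z, y}: c, d, n, r, w, y.
The least among these is y.

y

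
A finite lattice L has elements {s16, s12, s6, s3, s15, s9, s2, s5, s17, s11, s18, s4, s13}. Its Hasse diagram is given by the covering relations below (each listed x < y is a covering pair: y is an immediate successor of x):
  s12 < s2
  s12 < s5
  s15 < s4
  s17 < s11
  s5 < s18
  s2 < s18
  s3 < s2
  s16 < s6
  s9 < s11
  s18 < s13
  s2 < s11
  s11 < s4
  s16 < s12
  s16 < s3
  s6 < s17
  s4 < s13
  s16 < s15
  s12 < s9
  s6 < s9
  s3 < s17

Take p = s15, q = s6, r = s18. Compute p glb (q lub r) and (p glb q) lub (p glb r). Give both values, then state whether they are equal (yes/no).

q lub r = s13, so p glb (q lub r) = s15 glb s13 = s15.
p glb q = s16 and p glb r = s16, so (p glb q) lub (p glb r) = s16 lub s16 = s16.
Equal: no.

s15; s16; no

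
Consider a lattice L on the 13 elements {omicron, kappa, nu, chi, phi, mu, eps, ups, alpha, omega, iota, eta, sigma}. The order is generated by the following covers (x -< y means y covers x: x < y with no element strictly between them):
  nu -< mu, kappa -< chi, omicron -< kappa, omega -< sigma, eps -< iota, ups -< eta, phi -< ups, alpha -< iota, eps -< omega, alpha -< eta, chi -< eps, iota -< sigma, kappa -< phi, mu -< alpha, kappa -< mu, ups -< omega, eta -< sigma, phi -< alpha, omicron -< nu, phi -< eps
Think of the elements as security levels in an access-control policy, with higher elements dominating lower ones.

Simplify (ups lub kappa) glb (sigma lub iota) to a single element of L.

ups ∨ kappa = ups
sigma ∨ iota = sigma
ups ∧ sigma = ups

ups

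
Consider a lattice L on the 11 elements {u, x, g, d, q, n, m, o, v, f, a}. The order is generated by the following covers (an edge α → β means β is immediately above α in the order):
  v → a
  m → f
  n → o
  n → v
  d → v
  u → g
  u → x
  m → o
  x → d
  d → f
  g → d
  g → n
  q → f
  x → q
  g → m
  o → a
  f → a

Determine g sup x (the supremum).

Common upper bounds of {g, x}: a, d, f, v.
The least among these is d.

d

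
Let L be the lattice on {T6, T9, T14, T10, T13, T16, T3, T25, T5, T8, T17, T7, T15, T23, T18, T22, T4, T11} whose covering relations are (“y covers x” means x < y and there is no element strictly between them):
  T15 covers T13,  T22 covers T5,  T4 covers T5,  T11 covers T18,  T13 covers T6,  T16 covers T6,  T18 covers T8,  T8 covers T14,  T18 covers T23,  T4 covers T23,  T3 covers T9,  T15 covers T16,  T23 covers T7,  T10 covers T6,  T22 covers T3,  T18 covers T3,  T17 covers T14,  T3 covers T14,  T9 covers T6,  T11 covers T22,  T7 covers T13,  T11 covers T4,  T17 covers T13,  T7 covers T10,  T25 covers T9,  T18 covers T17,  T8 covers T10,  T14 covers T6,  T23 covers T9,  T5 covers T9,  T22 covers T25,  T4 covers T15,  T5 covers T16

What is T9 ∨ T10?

T23

Common upper bounds of {T9, T10}: T11, T18, T23, T4.
The least among these is T23.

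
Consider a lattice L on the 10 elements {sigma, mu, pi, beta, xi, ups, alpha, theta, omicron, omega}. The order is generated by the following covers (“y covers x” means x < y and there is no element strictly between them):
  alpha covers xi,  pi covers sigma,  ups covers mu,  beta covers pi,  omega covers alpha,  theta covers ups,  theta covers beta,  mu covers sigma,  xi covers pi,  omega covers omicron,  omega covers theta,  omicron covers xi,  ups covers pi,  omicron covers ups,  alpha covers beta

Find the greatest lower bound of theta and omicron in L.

ups

Common lower bounds of {theta, omicron}: mu, pi, sigma, ups.
The greatest among these is ups.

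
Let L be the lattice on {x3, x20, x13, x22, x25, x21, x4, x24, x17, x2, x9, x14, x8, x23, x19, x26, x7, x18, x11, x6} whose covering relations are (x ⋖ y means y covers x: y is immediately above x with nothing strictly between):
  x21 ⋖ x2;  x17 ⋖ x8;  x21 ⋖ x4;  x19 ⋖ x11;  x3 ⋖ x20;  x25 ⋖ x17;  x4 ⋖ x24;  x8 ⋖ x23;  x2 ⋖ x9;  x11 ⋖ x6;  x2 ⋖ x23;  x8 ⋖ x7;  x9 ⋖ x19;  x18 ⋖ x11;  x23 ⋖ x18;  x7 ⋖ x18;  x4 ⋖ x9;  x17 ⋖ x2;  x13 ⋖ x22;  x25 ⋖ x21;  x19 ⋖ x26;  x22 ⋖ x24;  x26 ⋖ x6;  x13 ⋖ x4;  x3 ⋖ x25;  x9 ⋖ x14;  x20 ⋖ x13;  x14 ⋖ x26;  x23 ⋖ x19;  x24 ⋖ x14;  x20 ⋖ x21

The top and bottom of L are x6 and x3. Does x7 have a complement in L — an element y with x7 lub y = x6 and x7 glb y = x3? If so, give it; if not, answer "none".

x22

Need y with x7 ∨ y = x6 and x7 ∧ y = x3.
Checking each element gives: x22.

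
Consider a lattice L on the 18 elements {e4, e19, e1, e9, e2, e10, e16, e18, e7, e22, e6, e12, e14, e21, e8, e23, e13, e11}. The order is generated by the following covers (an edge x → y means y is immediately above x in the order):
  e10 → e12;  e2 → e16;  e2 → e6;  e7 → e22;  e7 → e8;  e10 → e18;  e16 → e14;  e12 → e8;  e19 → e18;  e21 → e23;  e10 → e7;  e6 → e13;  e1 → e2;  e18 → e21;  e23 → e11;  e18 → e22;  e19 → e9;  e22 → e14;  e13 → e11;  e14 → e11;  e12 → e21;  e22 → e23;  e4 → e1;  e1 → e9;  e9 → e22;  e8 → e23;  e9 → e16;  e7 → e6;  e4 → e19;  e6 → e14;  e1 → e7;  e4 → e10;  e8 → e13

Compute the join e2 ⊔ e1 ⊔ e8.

e13

Common upper bounds of {e2, e1, e8}: e11, e13.
The least among these is e13.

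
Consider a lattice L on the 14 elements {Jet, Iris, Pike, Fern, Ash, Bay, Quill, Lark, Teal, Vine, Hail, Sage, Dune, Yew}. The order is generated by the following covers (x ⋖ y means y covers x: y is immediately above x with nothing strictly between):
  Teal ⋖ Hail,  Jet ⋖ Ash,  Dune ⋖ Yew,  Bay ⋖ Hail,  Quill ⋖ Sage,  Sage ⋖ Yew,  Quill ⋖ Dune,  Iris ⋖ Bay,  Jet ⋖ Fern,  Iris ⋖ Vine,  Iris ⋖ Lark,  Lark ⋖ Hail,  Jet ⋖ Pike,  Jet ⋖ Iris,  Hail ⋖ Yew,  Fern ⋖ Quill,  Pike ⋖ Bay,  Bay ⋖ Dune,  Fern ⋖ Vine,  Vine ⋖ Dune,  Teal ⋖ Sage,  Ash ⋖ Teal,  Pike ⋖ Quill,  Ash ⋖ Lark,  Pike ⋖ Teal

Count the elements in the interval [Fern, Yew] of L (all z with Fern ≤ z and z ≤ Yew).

6

The interval [Fern, Yew] = {Dune, Fern, Quill, Sage, Vine, Yew}, which has 6 elements.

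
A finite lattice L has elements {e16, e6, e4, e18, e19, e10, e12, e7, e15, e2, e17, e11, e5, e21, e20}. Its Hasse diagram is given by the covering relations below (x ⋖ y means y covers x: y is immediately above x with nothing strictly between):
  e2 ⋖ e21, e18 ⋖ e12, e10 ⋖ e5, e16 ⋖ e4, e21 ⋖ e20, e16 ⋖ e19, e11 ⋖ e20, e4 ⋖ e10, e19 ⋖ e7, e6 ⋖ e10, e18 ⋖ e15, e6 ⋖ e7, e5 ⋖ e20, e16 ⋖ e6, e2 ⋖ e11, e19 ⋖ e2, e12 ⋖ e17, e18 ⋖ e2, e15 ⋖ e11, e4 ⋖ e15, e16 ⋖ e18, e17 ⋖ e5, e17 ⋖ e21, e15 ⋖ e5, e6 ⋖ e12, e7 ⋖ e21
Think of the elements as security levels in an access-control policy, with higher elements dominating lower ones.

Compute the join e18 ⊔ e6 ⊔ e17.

e17

Common upper bounds of {e18, e6, e17}: e17, e20, e21, e5.
The least among these is e17.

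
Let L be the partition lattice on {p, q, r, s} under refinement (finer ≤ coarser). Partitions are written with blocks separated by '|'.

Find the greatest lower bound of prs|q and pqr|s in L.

pr|q|s

The meet (common refinement) of prs|q and pqr|s intersects blocks pairwise, giving pr|q|s.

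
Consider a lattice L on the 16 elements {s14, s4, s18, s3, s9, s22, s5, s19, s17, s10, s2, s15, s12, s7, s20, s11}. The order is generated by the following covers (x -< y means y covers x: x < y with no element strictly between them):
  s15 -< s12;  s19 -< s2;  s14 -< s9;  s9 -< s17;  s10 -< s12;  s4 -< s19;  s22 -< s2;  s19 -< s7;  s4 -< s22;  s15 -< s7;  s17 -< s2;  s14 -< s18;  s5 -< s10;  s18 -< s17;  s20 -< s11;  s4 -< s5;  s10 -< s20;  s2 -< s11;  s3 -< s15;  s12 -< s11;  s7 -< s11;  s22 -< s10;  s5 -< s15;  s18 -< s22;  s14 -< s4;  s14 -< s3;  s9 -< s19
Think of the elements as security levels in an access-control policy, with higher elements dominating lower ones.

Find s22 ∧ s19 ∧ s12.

Common lower bounds of {s22, s19, s12}: s14, s4.
The greatest among these is s4.

s4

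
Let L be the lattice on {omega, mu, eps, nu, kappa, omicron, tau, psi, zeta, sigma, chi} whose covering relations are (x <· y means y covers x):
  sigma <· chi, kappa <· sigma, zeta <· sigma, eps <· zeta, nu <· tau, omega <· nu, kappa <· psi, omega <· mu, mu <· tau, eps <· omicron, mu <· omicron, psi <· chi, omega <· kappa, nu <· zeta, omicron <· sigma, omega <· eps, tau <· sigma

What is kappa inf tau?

Common lower bounds of {kappa, tau}: omega.
The greatest among these is omega.

omega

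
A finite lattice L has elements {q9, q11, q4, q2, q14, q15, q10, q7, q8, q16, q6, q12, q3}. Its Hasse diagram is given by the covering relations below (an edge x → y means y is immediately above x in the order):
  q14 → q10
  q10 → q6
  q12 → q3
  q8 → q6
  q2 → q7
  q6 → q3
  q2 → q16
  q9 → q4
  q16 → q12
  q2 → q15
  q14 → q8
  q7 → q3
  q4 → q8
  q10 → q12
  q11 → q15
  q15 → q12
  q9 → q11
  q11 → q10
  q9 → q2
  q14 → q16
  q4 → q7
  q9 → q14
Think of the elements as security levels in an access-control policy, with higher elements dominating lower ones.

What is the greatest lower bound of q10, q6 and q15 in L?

q11

Common lower bounds of {q10, q6, q15}: q11, q9.
The greatest among these is q11.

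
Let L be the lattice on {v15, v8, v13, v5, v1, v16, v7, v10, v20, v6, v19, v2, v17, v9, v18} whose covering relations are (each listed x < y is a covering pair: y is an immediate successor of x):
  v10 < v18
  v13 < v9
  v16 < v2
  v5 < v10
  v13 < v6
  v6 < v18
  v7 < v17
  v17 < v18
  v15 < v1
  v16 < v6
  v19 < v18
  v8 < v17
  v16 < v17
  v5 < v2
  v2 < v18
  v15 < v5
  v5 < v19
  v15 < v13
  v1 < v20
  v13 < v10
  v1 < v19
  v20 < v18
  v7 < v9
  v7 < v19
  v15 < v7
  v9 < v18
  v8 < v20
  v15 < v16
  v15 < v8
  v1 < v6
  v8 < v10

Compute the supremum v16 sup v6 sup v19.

Common upper bounds of {v16, v6, v19}: v18.
The least among these is v18.

v18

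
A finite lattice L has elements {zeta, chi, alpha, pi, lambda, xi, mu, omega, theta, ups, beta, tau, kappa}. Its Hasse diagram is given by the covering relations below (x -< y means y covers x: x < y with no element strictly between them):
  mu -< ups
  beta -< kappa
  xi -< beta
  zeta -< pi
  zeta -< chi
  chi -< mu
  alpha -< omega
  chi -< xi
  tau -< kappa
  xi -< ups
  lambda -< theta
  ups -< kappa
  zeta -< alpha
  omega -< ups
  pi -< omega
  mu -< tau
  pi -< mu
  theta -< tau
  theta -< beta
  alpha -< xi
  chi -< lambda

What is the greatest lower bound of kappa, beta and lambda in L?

lambda

Common lower bounds of {kappa, beta, lambda}: chi, lambda, zeta.
The greatest among these is lambda.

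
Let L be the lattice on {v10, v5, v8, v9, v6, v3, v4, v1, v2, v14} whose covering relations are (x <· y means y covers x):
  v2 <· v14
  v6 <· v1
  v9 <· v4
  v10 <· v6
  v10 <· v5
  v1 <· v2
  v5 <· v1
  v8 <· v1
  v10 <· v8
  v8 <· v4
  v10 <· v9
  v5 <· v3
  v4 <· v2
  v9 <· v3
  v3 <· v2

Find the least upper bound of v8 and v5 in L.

v1

Common upper bounds of {v8, v5}: v1, v14, v2.
The least among these is v1.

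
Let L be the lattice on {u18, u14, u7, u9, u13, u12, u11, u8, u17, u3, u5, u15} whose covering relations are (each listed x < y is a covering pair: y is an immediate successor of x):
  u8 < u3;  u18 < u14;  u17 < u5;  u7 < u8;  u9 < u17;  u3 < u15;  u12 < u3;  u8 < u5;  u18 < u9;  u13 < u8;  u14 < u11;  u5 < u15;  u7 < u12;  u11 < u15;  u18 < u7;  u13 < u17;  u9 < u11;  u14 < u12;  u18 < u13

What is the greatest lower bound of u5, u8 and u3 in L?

Common lower bounds of {u5, u8, u3}: u13, u18, u7, u8.
The greatest among these is u8.

u8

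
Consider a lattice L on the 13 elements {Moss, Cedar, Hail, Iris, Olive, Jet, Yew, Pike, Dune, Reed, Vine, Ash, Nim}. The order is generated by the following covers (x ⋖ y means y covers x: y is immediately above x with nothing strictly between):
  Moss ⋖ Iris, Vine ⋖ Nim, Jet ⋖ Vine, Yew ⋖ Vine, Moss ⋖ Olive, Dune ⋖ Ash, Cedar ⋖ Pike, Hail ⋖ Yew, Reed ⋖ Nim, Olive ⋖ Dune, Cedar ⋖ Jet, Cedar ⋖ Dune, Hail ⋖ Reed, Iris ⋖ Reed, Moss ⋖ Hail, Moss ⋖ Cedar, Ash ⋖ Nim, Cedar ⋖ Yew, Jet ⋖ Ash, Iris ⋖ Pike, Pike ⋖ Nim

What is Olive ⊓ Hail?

Common lower bounds of {Olive, Hail}: Moss.
The greatest among these is Moss.

Moss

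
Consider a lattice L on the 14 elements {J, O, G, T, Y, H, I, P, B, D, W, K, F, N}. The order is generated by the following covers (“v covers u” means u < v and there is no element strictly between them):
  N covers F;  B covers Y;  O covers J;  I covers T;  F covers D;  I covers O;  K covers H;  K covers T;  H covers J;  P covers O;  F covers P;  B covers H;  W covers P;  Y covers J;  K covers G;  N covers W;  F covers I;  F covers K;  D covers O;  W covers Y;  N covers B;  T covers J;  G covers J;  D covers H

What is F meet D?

Common lower bounds of {F, D}: D, H, J, O.
The greatest among these is D.

D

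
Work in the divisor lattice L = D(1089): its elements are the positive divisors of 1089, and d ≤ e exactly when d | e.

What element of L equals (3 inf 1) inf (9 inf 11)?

1

3 ∧ 1 = 1
9 ∧ 11 = 1
1 ∧ 1 = 1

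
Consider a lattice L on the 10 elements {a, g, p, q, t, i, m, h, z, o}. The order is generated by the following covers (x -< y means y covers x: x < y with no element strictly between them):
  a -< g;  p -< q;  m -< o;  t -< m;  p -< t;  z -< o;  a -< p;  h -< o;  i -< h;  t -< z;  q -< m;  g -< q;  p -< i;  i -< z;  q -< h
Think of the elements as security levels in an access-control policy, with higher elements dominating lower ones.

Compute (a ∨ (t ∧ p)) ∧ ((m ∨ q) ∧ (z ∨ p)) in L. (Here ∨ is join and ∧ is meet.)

t ∧ p = p
a ∨ p = p
m ∨ q = m
z ∨ p = z
m ∧ z = t
p ∧ t = p

p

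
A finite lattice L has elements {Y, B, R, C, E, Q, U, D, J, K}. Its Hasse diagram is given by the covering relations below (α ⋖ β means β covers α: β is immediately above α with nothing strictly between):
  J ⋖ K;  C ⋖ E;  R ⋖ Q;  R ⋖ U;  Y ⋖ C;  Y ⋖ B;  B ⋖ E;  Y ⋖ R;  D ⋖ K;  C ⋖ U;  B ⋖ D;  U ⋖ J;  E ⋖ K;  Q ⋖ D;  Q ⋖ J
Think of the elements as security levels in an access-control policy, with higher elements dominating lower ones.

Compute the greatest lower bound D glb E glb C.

Y

Common lower bounds of {D, E, C}: Y.
The greatest among these is Y.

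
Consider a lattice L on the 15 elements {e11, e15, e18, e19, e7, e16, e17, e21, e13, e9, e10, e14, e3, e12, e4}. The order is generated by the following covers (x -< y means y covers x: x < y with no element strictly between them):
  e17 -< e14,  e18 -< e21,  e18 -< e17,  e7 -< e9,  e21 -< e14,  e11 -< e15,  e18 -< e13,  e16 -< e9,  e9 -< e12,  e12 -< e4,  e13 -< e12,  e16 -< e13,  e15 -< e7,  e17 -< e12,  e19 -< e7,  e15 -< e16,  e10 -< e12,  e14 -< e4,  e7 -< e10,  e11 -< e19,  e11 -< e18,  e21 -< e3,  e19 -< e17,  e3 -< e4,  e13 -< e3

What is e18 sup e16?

Common upper bounds of {e18, e16}: e12, e13, e3, e4.
The least among these is e13.

e13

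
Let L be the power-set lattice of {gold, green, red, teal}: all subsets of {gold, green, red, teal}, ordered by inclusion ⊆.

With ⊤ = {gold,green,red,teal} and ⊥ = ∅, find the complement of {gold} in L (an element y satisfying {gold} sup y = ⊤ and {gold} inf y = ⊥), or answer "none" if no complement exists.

Need y with {gold} ∨ y = {gold,green,red,teal} and {gold} ∧ y = ∅.
Checking each element gives: {green,red,teal}.

{green,red,teal}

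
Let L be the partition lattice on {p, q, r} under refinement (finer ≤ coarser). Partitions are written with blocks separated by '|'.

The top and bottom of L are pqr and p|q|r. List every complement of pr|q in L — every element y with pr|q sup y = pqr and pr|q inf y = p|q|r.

Need y with pr|q ∨ y = pqr and pr|q ∧ y = p|q|r.
Checking each element gives: pq|r, p|qr.

pq|r, p|qr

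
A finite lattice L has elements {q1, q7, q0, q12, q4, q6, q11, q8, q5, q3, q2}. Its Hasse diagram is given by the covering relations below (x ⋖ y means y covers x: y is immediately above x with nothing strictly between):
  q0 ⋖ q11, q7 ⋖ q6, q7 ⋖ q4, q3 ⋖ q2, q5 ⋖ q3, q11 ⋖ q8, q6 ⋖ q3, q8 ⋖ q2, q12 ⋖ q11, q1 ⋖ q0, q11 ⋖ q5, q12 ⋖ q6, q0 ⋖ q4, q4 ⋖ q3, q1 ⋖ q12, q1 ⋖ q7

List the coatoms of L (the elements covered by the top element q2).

The coatoms are exactly the elements covered by q2: q3, q8.

q3, q8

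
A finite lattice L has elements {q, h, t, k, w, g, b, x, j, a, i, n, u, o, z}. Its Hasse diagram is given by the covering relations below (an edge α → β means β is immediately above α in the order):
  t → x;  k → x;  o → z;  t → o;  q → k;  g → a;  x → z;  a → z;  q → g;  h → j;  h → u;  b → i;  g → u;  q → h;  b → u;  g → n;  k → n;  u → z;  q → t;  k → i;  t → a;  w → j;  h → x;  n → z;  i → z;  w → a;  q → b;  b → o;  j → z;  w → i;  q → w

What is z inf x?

Common lower bounds of {z, x}: h, k, q, t, x.
The greatest among these is x.

x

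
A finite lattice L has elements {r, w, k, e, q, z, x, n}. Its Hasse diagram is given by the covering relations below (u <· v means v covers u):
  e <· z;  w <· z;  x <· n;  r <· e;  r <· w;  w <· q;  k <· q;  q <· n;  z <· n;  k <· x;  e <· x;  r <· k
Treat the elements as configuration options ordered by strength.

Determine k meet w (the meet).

Common lower bounds of {k, w}: r.
The greatest among these is r.

r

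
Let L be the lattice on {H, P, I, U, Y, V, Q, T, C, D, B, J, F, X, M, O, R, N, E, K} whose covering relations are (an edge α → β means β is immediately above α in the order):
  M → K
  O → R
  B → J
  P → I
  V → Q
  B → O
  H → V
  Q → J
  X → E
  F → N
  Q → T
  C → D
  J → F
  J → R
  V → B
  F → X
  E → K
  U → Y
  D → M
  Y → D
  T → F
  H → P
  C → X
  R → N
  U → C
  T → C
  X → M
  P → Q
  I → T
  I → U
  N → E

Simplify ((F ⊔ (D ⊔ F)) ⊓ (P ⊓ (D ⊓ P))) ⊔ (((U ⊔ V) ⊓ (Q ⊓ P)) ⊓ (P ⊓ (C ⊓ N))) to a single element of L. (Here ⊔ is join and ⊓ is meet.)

P

D ∨ F = M
F ∨ M = M
D ∧ P = P
P ∧ P = P
M ∧ P = P
U ∨ V = C
Q ∧ P = P
C ∧ P = P
C ∧ N = T
P ∧ T = P
P ∧ P = P
P ∨ P = P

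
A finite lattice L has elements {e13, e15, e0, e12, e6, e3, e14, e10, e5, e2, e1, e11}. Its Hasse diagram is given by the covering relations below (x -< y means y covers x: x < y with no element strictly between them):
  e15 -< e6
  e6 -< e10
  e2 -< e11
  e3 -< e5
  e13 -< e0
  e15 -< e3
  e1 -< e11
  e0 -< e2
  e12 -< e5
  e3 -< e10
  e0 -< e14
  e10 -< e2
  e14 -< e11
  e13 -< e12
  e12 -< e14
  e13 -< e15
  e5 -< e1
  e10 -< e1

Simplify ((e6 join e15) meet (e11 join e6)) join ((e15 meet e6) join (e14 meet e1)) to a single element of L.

e1

e6 ∨ e15 = e6
e11 ∨ e6 = e11
e6 ∧ e11 = e6
e15 ∧ e6 = e15
e14 ∧ e1 = e12
e15 ∨ e12 = e5
e6 ∨ e5 = e1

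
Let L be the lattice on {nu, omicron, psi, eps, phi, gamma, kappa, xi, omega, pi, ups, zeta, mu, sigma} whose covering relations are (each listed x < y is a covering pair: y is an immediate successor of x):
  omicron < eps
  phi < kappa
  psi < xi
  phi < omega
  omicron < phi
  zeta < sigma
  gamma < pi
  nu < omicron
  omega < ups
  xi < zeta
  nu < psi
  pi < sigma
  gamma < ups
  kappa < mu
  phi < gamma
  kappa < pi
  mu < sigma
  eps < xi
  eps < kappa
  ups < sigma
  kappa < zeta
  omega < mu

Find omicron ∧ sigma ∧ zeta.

omicron

Common lower bounds of {omicron, sigma, zeta}: nu, omicron.
The greatest among these is omicron.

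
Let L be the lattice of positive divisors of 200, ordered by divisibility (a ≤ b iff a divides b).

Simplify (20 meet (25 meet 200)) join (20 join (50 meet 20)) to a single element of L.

25 ∧ 200 = 25
20 ∧ 25 = 5
50 ∧ 20 = 10
20 ∨ 10 = 20
5 ∨ 20 = 20

20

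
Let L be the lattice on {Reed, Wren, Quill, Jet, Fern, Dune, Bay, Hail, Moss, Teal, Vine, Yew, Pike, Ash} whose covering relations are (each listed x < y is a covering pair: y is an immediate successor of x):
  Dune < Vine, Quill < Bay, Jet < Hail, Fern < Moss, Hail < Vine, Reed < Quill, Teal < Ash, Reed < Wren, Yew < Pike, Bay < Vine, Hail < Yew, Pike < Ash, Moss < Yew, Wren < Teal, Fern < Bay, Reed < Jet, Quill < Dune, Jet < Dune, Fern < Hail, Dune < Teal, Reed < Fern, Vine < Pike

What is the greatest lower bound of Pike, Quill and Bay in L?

Quill

Common lower bounds of {Pike, Quill, Bay}: Quill, Reed.
The greatest among these is Quill.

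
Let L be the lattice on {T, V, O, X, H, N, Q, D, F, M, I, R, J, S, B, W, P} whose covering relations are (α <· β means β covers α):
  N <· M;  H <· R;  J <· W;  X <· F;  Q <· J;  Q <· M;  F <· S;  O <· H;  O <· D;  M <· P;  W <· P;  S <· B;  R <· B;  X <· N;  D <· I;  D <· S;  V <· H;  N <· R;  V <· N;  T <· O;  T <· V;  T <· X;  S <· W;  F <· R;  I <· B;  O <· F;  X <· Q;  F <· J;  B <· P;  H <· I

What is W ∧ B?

S

Common lower bounds of {W, B}: D, F, O, S, T, X.
The greatest among these is S.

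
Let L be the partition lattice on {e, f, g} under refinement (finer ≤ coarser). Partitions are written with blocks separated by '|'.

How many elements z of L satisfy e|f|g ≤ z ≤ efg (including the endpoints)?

The interval [e|f|g, efg] = {efg, ef|g, eg|f, e|fg, e|f|g}, which has 5 elements.

5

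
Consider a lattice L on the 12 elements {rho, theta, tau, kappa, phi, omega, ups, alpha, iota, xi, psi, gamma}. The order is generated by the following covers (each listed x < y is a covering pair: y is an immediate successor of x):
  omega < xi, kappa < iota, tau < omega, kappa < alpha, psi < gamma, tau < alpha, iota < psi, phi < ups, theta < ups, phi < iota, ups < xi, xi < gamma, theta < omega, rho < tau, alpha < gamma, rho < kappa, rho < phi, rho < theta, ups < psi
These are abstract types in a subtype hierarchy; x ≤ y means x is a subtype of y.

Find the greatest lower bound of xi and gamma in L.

Common lower bounds of {xi, gamma}: omega, phi, rho, tau, theta, ups, xi.
The greatest among these is xi.

xi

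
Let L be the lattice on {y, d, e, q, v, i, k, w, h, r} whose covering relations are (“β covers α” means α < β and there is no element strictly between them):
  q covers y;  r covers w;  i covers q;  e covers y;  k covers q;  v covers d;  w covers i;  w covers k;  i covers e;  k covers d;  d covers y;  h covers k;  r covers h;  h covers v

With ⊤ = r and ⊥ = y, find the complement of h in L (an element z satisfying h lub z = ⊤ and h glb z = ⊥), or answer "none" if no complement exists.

e

Need z with h ∨ z = r and h ∧ z = y.
Checking each element gives: e.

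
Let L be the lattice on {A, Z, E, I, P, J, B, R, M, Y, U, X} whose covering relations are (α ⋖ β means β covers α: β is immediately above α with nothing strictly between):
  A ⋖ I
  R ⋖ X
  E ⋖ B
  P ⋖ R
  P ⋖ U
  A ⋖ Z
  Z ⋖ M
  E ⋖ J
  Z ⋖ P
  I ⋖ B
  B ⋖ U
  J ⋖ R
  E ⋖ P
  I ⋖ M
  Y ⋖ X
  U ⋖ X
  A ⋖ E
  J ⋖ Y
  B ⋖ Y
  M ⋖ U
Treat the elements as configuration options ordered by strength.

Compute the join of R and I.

X

Common upper bounds of {R, I}: X.
The least among these is X.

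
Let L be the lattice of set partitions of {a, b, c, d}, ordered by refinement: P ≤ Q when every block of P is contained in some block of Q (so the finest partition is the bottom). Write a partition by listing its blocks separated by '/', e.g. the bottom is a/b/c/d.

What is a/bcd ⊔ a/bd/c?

The join of a/bcd and a/bd/c merges any blocks that overlap across the partitions, giving a/bcd.

a/bcd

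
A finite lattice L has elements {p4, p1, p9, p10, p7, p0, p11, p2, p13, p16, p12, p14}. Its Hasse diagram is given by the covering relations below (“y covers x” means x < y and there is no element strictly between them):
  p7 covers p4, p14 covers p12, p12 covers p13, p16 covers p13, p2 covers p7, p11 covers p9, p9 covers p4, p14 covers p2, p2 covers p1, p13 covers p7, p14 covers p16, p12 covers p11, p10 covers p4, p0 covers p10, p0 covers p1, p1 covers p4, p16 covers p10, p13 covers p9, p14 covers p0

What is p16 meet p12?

p13

Common lower bounds of {p16, p12}: p13, p4, p7, p9.
The greatest among these is p13.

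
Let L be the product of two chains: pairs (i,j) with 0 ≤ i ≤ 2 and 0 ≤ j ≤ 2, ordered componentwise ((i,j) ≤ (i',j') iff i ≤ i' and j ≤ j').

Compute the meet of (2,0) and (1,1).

(1,0)

Common lower bounds of {(2,0), (1,1)}: (0,0), (1,0).
The greatest among these is (1,0).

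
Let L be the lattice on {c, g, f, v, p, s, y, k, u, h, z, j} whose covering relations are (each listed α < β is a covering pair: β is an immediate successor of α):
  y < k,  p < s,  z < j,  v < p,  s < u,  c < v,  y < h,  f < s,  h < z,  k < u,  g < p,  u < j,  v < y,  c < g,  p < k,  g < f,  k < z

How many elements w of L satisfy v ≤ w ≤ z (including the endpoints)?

6

The interval [v, z] = {h, k, p, v, y, z}, which has 6 elements.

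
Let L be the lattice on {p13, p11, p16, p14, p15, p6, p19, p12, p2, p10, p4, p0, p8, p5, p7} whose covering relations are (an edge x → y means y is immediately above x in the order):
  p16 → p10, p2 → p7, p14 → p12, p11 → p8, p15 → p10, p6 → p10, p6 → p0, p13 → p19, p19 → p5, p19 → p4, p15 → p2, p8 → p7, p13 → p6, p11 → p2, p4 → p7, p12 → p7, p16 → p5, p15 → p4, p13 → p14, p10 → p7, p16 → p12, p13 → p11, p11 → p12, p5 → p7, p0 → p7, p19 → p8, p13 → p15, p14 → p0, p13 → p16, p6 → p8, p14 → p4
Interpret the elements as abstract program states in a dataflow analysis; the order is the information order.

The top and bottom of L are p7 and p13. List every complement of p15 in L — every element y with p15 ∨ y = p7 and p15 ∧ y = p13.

p0, p12, p5, p8

Need y with p15 ∨ y = p7 and p15 ∧ y = p13.
Checking each element gives: p0, p12, p5, p8.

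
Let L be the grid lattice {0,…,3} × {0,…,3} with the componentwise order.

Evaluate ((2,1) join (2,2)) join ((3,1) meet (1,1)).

(2,2)

(2,1) ∨ (2,2) = (2,2)
(3,1) ∧ (1,1) = (1,1)
(2,2) ∨ (1,1) = (2,2)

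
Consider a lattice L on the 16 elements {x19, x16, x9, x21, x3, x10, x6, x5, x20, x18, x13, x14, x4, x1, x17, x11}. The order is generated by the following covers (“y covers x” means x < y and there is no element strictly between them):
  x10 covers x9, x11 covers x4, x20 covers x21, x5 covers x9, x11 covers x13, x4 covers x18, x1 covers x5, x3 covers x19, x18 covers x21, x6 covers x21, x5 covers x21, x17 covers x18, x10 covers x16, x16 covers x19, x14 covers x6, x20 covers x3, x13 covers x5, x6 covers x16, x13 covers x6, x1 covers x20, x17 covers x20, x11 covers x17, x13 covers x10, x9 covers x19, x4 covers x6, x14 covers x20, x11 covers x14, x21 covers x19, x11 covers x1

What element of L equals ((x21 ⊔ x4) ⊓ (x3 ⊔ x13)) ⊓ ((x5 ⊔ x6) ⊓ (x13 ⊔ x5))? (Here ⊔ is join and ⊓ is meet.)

x6

x21 ∨ x4 = x4
x3 ∨ x13 = x11
x4 ∧ x11 = x4
x5 ∨ x6 = x13
x13 ∨ x5 = x13
x13 ∧ x13 = x13
x4 ∧ x13 = x6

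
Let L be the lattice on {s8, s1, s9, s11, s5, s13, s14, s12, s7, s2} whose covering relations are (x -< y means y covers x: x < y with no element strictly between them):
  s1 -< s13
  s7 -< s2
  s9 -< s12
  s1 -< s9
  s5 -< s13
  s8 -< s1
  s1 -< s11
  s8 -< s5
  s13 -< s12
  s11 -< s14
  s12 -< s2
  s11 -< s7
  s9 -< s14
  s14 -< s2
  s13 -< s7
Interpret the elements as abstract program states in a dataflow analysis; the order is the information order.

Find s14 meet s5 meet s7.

Common lower bounds of {s14, s5, s7}: s8.
The greatest among these is s8.

s8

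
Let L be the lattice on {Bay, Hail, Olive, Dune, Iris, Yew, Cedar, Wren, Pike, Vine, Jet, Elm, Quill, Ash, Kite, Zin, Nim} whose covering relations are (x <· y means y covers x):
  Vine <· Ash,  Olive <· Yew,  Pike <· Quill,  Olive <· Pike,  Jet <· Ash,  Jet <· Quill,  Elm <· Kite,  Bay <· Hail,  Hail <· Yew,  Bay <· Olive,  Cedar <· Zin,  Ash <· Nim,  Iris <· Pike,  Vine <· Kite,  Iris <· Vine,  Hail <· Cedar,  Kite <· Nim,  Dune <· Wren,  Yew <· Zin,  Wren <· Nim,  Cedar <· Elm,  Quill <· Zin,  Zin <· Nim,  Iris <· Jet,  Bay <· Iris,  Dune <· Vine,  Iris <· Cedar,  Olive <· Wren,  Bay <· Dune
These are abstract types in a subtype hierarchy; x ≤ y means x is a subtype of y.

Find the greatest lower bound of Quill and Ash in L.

Jet

Common lower bounds of {Quill, Ash}: Bay, Iris, Jet.
The greatest among these is Jet.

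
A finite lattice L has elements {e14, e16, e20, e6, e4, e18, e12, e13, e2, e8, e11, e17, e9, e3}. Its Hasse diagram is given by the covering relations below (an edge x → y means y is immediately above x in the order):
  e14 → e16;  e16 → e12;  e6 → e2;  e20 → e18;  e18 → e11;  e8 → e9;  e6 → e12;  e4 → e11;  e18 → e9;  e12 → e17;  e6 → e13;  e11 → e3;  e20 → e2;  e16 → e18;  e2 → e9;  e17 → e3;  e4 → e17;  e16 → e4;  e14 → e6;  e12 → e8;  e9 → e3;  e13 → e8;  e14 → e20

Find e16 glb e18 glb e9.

Common lower bounds of {e16, e18, e9}: e14, e16.
The greatest among these is e16.

e16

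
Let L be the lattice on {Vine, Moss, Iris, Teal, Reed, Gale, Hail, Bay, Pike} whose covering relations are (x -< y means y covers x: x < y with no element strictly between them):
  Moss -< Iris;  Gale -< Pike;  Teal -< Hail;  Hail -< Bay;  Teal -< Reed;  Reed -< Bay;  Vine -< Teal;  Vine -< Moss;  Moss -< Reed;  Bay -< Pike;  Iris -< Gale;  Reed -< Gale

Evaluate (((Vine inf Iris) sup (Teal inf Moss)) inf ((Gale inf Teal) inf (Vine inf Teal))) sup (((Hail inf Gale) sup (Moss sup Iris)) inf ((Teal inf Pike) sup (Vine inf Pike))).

Teal

Vine ∧ Iris = Vine
Teal ∧ Moss = Vine
Vine ∨ Vine = Vine
Gale ∧ Teal = Teal
Vine ∧ Teal = Vine
Teal ∧ Vine = Vine
Vine ∧ Vine = Vine
Hail ∧ Gale = Teal
Moss ∨ Iris = Iris
Teal ∨ Iris = Gale
Teal ∧ Pike = Teal
Vine ∧ Pike = Vine
Teal ∨ Vine = Teal
Gale ∧ Teal = Teal
Vine ∨ Teal = Teal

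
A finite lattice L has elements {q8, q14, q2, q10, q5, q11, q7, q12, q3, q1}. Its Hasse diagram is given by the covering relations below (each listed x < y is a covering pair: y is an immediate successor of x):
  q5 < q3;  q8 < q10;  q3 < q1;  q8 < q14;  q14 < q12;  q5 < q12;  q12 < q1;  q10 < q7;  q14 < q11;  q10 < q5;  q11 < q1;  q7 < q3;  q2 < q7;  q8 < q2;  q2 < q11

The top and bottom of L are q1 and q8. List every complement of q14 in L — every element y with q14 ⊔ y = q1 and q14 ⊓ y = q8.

Need y with q14 ∨ y = q1 and q14 ∧ y = q8.
Checking each element gives: q3, q7.

q3, q7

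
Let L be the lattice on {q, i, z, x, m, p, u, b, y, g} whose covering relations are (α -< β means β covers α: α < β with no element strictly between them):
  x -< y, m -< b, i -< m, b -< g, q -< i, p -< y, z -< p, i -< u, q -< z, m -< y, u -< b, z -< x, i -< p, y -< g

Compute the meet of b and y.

Common lower bounds of {b, y}: i, m, q.
The greatest among these is m.

m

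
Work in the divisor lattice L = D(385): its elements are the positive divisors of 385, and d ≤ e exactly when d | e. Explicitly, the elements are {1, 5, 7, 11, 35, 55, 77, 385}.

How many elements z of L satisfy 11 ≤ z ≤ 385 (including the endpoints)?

4

The interval [11, 385] = {11, 385, 55, 77}, which has 4 elements.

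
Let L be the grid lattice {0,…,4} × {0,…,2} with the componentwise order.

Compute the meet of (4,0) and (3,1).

(3,0)

In a product of chains, the meet is componentwise min, giving (3,0).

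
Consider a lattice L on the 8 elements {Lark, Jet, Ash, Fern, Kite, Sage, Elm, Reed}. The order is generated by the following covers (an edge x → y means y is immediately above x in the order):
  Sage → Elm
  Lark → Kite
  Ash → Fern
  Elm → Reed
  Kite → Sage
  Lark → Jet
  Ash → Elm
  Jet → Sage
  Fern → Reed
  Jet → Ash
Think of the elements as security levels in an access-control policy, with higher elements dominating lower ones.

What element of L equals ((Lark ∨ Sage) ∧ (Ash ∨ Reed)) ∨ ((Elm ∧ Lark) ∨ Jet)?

Lark ∨ Sage = Sage
Ash ∨ Reed = Reed
Sage ∧ Reed = Sage
Elm ∧ Lark = Lark
Lark ∨ Jet = Jet
Sage ∨ Jet = Sage

Sage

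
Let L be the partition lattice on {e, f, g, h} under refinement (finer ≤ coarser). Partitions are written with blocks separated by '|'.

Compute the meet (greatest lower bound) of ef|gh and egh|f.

e|f|gh

The meet (common refinement) of ef|gh and egh|f intersects blocks pairwise, giving e|f|gh.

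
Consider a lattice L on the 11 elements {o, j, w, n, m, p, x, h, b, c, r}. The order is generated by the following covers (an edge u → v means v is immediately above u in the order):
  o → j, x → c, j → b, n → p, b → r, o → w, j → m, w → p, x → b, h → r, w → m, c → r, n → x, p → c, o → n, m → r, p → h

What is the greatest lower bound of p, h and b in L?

Common lower bounds of {p, h, b}: n, o.
The greatest among these is n.

n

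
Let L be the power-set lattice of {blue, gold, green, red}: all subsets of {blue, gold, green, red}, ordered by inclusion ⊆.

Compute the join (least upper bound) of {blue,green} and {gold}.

{blue,gold,green}

Under ⊆, join is union: {blue,green} ∪ {gold} = {blue,gold,green}.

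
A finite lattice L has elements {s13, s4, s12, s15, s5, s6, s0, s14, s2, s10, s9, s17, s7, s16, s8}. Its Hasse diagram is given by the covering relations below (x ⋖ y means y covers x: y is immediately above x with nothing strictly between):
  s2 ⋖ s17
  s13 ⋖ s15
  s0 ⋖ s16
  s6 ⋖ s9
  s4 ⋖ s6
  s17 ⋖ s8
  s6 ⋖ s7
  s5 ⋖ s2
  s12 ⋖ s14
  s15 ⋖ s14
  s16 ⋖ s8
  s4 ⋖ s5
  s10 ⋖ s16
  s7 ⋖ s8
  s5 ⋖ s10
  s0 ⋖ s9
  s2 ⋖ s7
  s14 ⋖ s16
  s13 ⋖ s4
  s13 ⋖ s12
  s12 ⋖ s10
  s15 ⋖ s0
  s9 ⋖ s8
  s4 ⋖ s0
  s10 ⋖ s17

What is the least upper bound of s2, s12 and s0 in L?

s8

Common upper bounds of {s2, s12, s0}: s8.
The least among these is s8.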